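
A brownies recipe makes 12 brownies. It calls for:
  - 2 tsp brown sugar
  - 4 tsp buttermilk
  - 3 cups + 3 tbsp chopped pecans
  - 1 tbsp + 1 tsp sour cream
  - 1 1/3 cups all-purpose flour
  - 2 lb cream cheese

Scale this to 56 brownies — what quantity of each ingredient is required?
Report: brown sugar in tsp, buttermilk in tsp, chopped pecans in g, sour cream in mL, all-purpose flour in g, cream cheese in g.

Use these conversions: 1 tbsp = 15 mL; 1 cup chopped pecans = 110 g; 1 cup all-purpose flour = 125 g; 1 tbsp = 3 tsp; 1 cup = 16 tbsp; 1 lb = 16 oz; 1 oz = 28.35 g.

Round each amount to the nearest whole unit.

brown sugar: 9 tsp; buttermilk: 19 tsp; chopped pecans: 1636 g; sour cream: 93 mL; all-purpose flour: 778 g; cream cheese: 4234 g

Scaling factor: 56/12 = 14/3.
brown sugar: 2 tsp × 14/3 ≈ 9 tsp
buttermilk: 4 tsp × 14/3 ≈ 19 tsp
chopped pecans: (3 cup + 3 tbsp = 3.1875 cup) × 14/3 × 110 g/cup ≈ 1636 g
sour cream: (1 tbsp + 1 tsp = 4/3 tbsp) × 14/3 × 15 mL/tbsp ≈ 93 mL
all-purpose flour: 4/3 cup × 14/3 × 125 g/cup ≈ 778 g
cream cheese: 2 lb × 14/3 × 16 oz/lb × 28.35 g/oz ≈ 4234 g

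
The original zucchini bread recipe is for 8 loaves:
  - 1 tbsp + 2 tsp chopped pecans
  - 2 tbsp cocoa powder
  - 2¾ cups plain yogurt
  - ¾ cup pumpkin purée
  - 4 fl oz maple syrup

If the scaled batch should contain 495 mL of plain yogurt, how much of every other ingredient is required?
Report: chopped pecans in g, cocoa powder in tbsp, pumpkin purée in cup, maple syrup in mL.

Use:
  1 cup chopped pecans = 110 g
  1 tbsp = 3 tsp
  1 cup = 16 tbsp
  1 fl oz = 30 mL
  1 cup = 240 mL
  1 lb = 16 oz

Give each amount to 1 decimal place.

The original recipe has 660 mL of plain yogurt, so the scaling factor is 495 ÷ 660 = 3/4 = 0.75.
chopped pecans: (1 tbsp + 2 tsp = 5/3 tbsp) × 3/4 ÷ 16 tbsp/cup × 110 g/cup ≈ 8.6 g
cocoa powder: 2 tbsp × 3/4 = 1.5 tbsp
pumpkin purée: 0.75 cup × 3/4 ≈ 0.6 cup
maple syrup: 4 fl oz × 3/4 × 30 mL/fl oz = 90.0 mL

chopped pecans: 8.6 g; cocoa powder: 1.5 tbsp; pumpkin purée: 0.6 cup; maple syrup: 90.0 mL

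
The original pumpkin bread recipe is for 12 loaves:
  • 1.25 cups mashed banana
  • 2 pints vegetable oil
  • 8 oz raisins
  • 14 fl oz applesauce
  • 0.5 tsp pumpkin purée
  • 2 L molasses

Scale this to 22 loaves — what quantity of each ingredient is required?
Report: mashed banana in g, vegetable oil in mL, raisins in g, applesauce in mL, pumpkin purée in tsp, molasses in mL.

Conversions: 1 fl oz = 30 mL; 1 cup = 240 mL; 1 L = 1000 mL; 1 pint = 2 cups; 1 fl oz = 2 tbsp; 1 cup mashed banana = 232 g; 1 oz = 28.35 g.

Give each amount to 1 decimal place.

mashed banana: 531.7 g; vegetable oil: 1760.0 mL; raisins: 415.8 g; applesauce: 770.0 mL; pumpkin purée: 0.9 tsp; molasses: 3666.7 mL

Scaling factor: 22/12 = 11/6.
mashed banana: 1.25 cup × 11/6 × 232 g/cup ≈ 531.7 g
vegetable oil: 2 pint × 11/6 × 2 cup/pint × 240 mL/cup = 1760.0 mL
raisins: 8 oz × 11/6 × 28.35 g/oz = 415.8 g
applesauce: 14 fl oz × 11/6 × 30 mL/fl oz = 770.0 mL
pumpkin purée: 0.5 tsp × 11/6 ≈ 0.9 tsp
molasses: 2 L × 11/6 × 1000 mL/L ≈ 3666.7 mL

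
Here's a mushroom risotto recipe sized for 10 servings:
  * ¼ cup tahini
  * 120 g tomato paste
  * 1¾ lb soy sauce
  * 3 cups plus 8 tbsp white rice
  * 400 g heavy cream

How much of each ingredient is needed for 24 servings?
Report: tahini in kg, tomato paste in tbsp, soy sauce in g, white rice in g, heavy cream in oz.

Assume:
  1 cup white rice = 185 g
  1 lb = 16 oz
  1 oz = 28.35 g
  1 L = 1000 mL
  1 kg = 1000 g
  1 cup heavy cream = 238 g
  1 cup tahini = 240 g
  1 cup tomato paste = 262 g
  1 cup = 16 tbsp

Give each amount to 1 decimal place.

tahini: 0.1 kg; tomato paste: 17.6 tbsp; soy sauce: 1905.1 g; white rice: 1554.0 g; heavy cream: 33.9 oz

Scaling factor: 24/10 = 12/5 = 2.4.
tahini: 0.25 cup × 12/5 × 240 g/cup ÷ 1000 g/kg ≈ 0.1 kg
tomato paste: 120 g × 12/5 ÷ 262 g/cup × 16 tbsp/cup ≈ 17.6 tbsp
soy sauce: 1.75 lb × 12/5 × 16 oz/lb × 28.35 g/oz ≈ 1905.1 g
white rice: (3 cup + 8 tbsp = 3.5 cup) × 12/5 × 185 g/cup = 1554.0 g
heavy cream: 400 g × 12/5 ÷ 28.35 g/oz ≈ 33.9 oz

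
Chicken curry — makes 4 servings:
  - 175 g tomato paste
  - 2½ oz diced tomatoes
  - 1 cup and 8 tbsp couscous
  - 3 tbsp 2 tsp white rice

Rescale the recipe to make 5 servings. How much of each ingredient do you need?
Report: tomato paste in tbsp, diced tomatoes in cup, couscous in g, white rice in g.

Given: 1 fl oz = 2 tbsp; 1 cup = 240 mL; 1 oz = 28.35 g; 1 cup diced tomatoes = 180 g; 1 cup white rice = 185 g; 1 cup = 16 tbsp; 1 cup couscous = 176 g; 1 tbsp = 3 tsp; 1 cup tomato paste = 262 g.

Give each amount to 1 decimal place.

tomato paste: 13.4 tbsp; diced tomatoes: 0.5 cup; couscous: 330.0 g; white rice: 53.0 g

Scaling factor: 5/4 = 1.25.
tomato paste: 175 g × 5/4 ÷ 262 g/cup × 16 tbsp/cup ≈ 13.4 tbsp
diced tomatoes: 2.5 oz × 5/4 × 28.35 g/oz ÷ 180 g/cup ≈ 0.5 cup
couscous: (1 cup + 8 tbsp = 1.5 cup) × 5/4 × 176 g/cup = 330.0 g
white rice: (3 tbsp + 2 tsp = 11/3 tbsp) × 5/4 ÷ 16 tbsp/cup × 185 g/cup ≈ 53.0 g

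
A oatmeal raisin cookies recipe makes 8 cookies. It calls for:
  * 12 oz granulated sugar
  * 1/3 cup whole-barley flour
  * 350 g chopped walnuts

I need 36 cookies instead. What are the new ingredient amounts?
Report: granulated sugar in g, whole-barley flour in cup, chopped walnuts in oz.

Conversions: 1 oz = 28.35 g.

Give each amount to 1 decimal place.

Scaling factor: 36/8 = 9/2 = 4.5.
granulated sugar: 12 oz × 9/2 × 28.35 g/oz = 1530.9 g
whole-barley flour: 1/3 cup × 9/2 = 1.5 cup
chopped walnuts: 350 g × 9/2 ÷ 28.35 g/oz ≈ 55.6 oz

granulated sugar: 1530.9 g; whole-barley flour: 1.5 cup; chopped walnuts: 55.6 oz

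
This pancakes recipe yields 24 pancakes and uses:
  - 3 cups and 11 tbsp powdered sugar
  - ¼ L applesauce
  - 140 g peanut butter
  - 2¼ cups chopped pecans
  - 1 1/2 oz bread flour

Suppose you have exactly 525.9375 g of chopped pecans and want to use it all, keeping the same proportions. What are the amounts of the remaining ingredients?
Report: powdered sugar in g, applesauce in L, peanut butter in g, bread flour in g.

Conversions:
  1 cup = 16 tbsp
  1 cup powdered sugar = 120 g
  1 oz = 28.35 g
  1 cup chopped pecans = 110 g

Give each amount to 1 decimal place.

powdered sugar: 940.3 g; applesauce: 0.5 L; peanut butter: 297.5 g; bread flour: 90.4 g

The original recipe has 247.5 g of chopped pecans, so the scaling factor is 525.9375 ÷ 247.5 = 17/8 = 2.125.
powdered sugar: (3 cup + 11 tbsp = 3.6875 cup) × 17/8 × 120 g/cup ≈ 940.3 g
applesauce: 0.25 L × 17/8 ≈ 0.5 L
peanut butter: 140 g × 17/8 = 297.5 g
bread flour: 1.5 oz × 17/8 × 28.35 g/oz ≈ 90.4 g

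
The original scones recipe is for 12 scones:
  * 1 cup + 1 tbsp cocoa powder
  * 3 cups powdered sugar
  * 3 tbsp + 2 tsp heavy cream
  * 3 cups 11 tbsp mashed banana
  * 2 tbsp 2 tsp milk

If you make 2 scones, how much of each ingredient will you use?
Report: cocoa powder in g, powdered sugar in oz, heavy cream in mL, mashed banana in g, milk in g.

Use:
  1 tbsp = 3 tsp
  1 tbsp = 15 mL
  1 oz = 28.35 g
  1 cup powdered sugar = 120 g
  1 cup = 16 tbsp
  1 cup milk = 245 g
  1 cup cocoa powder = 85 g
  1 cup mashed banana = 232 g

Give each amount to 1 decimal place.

cocoa powder: 15.1 g; powdered sugar: 2.1 oz; heavy cream: 9.2 mL; mashed banana: 142.6 g; milk: 6.8 g

Scaling factor: 2/12 = 1/6.
cocoa powder: (1 cup + 1 tbsp = 1.0625 cup) × 1/6 × 85 g/cup ≈ 15.1 g
powdered sugar: 3 cup × 1/6 × 120 g/cup ÷ 28.35 g/oz ≈ 2.1 oz
heavy cream: (3 tbsp + 2 tsp = 11/3 tbsp) × 1/6 × 15 mL/tbsp ≈ 9.2 mL
mashed banana: (3 cup + 11 tbsp = 3.6875 cup) × 1/6 × 232 g/cup ≈ 142.6 g
milk: (2 tbsp + 2 tsp = 8/3 tbsp) × 1/6 ÷ 16 tbsp/cup × 245 g/cup ≈ 6.8 g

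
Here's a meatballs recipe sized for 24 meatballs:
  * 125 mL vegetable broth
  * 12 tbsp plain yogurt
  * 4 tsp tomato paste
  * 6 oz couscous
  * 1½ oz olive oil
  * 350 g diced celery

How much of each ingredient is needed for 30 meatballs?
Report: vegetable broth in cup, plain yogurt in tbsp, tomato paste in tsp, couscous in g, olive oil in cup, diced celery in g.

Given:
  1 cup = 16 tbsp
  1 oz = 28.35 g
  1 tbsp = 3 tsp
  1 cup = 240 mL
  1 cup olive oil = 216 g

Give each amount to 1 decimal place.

Scaling factor: 30/24 = 5/4 = 1.25.
vegetable broth: 125 mL × 5/4 ÷ 240 mL/cup ≈ 0.7 cup
plain yogurt: 12 tbsp × 5/4 = 15.0 tbsp
tomato paste: 4 tsp × 5/4 = 5.0 tsp
couscous: 6 oz × 5/4 × 28.35 g/oz ≈ 212.6 g
olive oil: 1.5 oz × 5/4 × 28.35 g/oz ÷ 216 g/cup ≈ 0.2 cup
diced celery: 350 g × 5/4 = 437.5 g

vegetable broth: 0.7 cup; plain yogurt: 15.0 tbsp; tomato paste: 5.0 tsp; couscous: 212.6 g; olive oil: 0.2 cup; diced celery: 437.5 g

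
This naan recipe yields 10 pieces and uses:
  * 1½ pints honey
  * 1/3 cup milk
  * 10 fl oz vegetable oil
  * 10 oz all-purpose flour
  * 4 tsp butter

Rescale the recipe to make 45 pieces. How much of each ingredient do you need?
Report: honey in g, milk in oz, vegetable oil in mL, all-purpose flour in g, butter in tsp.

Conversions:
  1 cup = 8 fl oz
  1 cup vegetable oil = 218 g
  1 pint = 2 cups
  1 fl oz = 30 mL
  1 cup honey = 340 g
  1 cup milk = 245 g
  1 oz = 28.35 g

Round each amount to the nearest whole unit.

honey: 4590 g; milk: 13 oz; vegetable oil: 1350 mL; all-purpose flour: 1276 g; butter: 18 tsp

Scaling factor: 45/10 = 9/2 = 4.5.
honey: 1.5 pint × 9/2 × 2 cup/pint × 340 g/cup = 4590 g
milk: 1/3 cup × 9/2 × 245 g/cup ÷ 28.35 g/oz ≈ 13 oz
vegetable oil: 10 fl oz × 9/2 × 30 mL/fl oz = 1350 mL
all-purpose flour: 10 oz × 9/2 × 28.35 g/oz ≈ 1276 g
butter: 4 tsp × 9/2 = 18 tsp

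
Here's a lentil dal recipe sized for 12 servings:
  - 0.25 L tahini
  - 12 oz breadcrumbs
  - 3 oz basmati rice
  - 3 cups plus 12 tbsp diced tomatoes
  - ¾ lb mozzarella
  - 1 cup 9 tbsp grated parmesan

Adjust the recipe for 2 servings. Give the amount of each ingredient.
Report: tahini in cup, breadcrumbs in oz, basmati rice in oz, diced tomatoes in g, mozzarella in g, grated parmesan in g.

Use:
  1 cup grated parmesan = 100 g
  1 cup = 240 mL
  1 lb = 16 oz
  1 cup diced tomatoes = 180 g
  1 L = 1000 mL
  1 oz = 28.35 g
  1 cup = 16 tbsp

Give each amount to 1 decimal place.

tahini: 0.2 cup; breadcrumbs: 2.0 oz; basmati rice: 0.5 oz; diced tomatoes: 112.5 g; mozzarella: 56.7 g; grated parmesan: 26.0 g

Scaling factor: 2/12 = 1/6.
tahini: 0.25 L × 1/6 × 1000 mL/L ÷ 240 mL/cup ≈ 0.2 cup
breadcrumbs: 12 oz × 1/6 = 2.0 oz
basmati rice: 3 oz × 1/6 = 0.5 oz
diced tomatoes: (3 cup + 12 tbsp = 3.75 cup) × 1/6 × 180 g/cup = 112.5 g
mozzarella: 0.75 lb × 1/6 × 16 oz/lb × 28.35 g/oz = 56.7 g
grated parmesan: (1 cup + 9 tbsp = 1.5625 cup) × 1/6 × 100 g/cup ≈ 26.0 g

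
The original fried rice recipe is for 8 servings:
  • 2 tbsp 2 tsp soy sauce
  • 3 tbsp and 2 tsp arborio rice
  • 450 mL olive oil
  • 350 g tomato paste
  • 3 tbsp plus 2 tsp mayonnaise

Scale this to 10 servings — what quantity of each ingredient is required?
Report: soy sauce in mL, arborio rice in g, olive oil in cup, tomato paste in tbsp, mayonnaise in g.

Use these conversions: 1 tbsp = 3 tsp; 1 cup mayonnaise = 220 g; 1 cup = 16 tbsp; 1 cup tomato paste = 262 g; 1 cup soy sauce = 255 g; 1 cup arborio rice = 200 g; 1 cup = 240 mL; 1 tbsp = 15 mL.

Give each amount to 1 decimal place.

soy sauce: 50.0 mL; arborio rice: 57.3 g; olive oil: 2.3 cup; tomato paste: 26.7 tbsp; mayonnaise: 63.0 g

Scaling factor: 10/8 = 5/4 = 1.25.
soy sauce: (2 tbsp + 2 tsp = 8/3 tbsp) × 5/4 × 15 mL/tbsp = 50.0 mL
arborio rice: (3 tbsp + 2 tsp = 11/3 tbsp) × 5/4 ÷ 16 tbsp/cup × 200 g/cup ≈ 57.3 g
olive oil: 450 mL × 5/4 ÷ 240 mL/cup ≈ 2.3 cup
tomato paste: 350 g × 5/4 ÷ 262 g/cup × 16 tbsp/cup ≈ 26.7 tbsp
mayonnaise: (3 tbsp + 2 tsp = 11/3 tbsp) × 5/4 ÷ 16 tbsp/cup × 220 g/cup ≈ 63.0 g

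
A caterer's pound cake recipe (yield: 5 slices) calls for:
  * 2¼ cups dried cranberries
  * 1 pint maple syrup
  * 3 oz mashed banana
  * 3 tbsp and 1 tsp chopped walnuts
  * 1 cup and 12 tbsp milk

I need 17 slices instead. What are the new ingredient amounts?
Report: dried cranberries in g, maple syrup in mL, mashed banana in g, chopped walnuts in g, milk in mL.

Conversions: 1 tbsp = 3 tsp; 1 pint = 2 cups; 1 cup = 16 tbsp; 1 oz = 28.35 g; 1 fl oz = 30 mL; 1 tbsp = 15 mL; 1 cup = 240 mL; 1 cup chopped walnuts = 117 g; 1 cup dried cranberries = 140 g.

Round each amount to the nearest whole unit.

dried cranberries: 1071 g; maple syrup: 1632 mL; mashed banana: 289 g; chopped walnuts: 83 g; milk: 1428 mL

Scaling factor: 17/5 = 3.4.
dried cranberries: 2.25 cup × 17/5 × 140 g/cup = 1071 g
maple syrup: 1 pint × 17/5 × 2 cup/pint × 240 mL/cup = 1632 mL
mashed banana: 3 oz × 17/5 × 28.35 g/oz ≈ 289 g
chopped walnuts: (3 tbsp + 1 tsp = 10/3 tbsp) × 17/5 ÷ 16 tbsp/cup × 117 g/cup ≈ 83 g
milk: (1 cup + 12 tbsp = 1.75 cup) × 17/5 × 240 mL/cup = 1428 mL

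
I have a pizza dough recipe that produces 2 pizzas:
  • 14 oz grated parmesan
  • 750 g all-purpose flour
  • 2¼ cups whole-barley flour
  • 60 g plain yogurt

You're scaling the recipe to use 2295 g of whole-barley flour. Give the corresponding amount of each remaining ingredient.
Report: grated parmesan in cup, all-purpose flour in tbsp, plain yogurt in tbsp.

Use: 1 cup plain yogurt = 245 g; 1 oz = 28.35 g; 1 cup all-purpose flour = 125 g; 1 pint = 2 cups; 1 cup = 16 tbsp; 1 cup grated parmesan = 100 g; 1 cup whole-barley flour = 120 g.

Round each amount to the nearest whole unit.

grated parmesan: 34 cup; all-purpose flour: 816 tbsp; plain yogurt: 33 tbsp

The original recipe has 270 g of whole-barley flour, so the scaling factor is 2295 ÷ 270 = 17/2 = 8.5.
grated parmesan: 14 oz × 17/2 × 28.35 g/oz ÷ 100 g/cup ≈ 34 cup
all-purpose flour: 750 g × 17/2 ÷ 125 g/cup × 16 tbsp/cup = 816 tbsp
plain yogurt: 60 g × 17/2 ÷ 245 g/cup × 16 tbsp/cup ≈ 33 tbsp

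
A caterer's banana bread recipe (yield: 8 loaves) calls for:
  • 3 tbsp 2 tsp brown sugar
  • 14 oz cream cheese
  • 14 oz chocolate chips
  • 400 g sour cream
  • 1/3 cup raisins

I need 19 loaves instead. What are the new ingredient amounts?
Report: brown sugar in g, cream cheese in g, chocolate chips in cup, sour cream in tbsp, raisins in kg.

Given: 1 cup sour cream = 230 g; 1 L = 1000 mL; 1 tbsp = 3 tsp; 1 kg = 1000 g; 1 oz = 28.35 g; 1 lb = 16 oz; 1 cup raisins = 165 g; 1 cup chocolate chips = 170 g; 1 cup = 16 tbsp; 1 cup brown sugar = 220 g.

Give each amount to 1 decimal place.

brown sugar: 119.7 g; cream cheese: 942.6 g; chocolate chips: 5.5 cup; sour cream: 66.1 tbsp; raisins: 0.1 kg

Scaling factor: 19/8 = 2.375.
brown sugar: (3 tbsp + 2 tsp = 11/3 tbsp) × 19/8 ÷ 16 tbsp/cup × 220 g/cup ≈ 119.7 g
cream cheese: 14 oz × 19/8 × 28.35 g/oz ≈ 942.6 g
chocolate chips: 14 oz × 19/8 × 28.35 g/oz ÷ 170 g/cup ≈ 5.5 cup
sour cream: 400 g × 19/8 ÷ 230 g/cup × 16 tbsp/cup ≈ 66.1 tbsp
raisins: 1/3 cup × 19/8 × 165 g/cup ÷ 1000 g/kg ≈ 0.1 kg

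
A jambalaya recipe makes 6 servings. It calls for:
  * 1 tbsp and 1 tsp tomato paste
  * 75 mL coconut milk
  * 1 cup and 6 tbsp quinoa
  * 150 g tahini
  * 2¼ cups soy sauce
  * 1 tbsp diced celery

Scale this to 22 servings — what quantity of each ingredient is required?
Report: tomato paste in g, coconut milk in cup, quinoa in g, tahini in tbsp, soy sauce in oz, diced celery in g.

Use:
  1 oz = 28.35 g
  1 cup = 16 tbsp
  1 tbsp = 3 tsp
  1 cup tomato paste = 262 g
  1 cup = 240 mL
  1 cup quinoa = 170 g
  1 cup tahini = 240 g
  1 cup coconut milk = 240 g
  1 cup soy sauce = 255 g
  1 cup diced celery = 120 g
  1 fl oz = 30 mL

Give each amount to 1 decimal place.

Scaling factor: 22/6 = 11/3.
tomato paste: (1 tbsp + 1 tsp = 4/3 tbsp) × 11/3 ÷ 16 tbsp/cup × 262 g/cup ≈ 80.1 g
coconut milk: 75 mL × 11/3 ÷ 240 mL/cup ≈ 1.1 cup
quinoa: (1 cup + 6 tbsp = 1.375 cup) × 11/3 × 170 g/cup ≈ 857.1 g
tahini: 150 g × 11/3 ÷ 240 g/cup × 16 tbsp/cup ≈ 36.7 tbsp
soy sauce: 2.25 cup × 11/3 × 255 g/cup ÷ 28.35 g/oz ≈ 74.2 oz
diced celery: 1 tbsp × 11/3 ÷ 16 tbsp/cup × 120 g/cup = 27.5 g

tomato paste: 80.1 g; coconut milk: 1.1 cup; quinoa: 857.1 g; tahini: 36.7 tbsp; soy sauce: 74.2 oz; diced celery: 27.5 g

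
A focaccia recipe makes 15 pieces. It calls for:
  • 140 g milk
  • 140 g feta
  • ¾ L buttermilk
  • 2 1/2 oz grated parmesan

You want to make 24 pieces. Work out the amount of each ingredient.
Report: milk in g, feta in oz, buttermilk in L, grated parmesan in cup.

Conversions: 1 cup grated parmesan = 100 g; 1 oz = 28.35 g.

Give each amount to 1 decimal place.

Scaling factor: 24/15 = 8/5 = 1.6.
milk: 140 g × 8/5 = 224.0 g
feta: 140 g × 8/5 ÷ 28.35 g/oz ≈ 7.9 oz
buttermilk: 0.75 L × 8/5 = 1.2 L
grated parmesan: 2.5 oz × 8/5 × 28.35 g/oz ÷ 100 g/cup ≈ 1.1 cup

milk: 224.0 g; feta: 7.9 oz; buttermilk: 1.2 L; grated parmesan: 1.1 cup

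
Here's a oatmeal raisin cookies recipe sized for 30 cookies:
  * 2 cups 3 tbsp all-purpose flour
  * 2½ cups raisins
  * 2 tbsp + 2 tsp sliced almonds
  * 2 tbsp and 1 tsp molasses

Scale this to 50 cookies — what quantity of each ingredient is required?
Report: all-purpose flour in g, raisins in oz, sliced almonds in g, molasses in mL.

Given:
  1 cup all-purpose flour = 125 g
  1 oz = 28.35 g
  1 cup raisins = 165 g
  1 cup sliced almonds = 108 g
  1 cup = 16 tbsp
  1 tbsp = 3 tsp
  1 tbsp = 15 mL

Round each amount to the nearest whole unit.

Scaling factor: 50/30 = 5/3.
all-purpose flour: (2 cup + 3 tbsp = 2.1875 cup) × 5/3 × 125 g/cup ≈ 456 g
raisins: 2.5 cup × 5/3 × 165 g/cup ÷ 28.35 g/oz ≈ 24 oz
sliced almonds: (2 tbsp + 2 tsp = 8/3 tbsp) × 5/3 ÷ 16 tbsp/cup × 108 g/cup = 30 g
molasses: (2 tbsp + 1 tsp = 7/3 tbsp) × 5/3 × 15 mL/tbsp ≈ 58 mL

all-purpose flour: 456 g; raisins: 24 oz; sliced almonds: 30 g; molasses: 58 mL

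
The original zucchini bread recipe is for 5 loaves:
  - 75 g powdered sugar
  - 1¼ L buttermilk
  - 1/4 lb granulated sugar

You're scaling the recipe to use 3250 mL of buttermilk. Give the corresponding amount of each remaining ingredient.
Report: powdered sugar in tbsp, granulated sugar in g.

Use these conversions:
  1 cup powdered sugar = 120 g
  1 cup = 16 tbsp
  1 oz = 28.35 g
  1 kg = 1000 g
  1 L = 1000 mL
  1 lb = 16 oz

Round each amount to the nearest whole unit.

The original recipe has 1250 mL of buttermilk, so the scaling factor is 3250 ÷ 1250 = 13/5 = 2.6.
powdered sugar: 75 g × 13/5 ÷ 120 g/cup × 16 tbsp/cup = 26 tbsp
granulated sugar: 0.25 lb × 13/5 × 16 oz/lb × 28.35 g/oz ≈ 295 g

powdered sugar: 26 tbsp; granulated sugar: 295 g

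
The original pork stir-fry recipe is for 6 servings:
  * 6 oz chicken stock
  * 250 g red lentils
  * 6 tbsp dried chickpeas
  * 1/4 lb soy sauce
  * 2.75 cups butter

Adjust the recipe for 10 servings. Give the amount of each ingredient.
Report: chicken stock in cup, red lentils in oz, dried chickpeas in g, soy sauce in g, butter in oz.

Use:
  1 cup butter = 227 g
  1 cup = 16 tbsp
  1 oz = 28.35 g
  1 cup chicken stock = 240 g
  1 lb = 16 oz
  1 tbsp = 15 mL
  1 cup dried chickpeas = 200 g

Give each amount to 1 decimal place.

Scaling factor: 10/6 = 5/3.
chicken stock: 6 oz × 5/3 × 28.35 g/oz ÷ 240 g/cup ≈ 1.2 cup
red lentils: 250 g × 5/3 ÷ 28.35 g/oz ≈ 14.7 oz
dried chickpeas: 6 tbsp × 5/3 ÷ 16 tbsp/cup × 200 g/cup = 125.0 g
soy sauce: 0.25 lb × 5/3 × 16 oz/lb × 28.35 g/oz = 189.0 g
butter: 2.75 cup × 5/3 × 227 g/cup ÷ 28.35 g/oz ≈ 36.7 oz

chicken stock: 1.2 cup; red lentils: 14.7 oz; dried chickpeas: 125.0 g; soy sauce: 189.0 g; butter: 36.7 oz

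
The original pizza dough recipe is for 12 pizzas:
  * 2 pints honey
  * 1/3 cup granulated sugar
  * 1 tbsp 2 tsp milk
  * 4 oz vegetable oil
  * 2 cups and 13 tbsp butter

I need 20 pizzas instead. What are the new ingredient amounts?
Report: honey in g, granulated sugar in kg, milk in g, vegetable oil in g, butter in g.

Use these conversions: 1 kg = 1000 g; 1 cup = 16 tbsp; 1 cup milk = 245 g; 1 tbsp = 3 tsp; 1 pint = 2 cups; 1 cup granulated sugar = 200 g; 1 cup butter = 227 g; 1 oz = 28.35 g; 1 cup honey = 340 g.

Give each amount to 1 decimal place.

Scaling factor: 20/12 = 5/3.
honey: 2 pint × 5/3 × 2 cup/pint × 340 g/cup ≈ 2266.7 g
granulated sugar: 1/3 cup × 5/3 × 200 g/cup ÷ 1000 g/kg ≈ 0.1 kg
milk: (1 tbsp + 2 tsp = 5/3 tbsp) × 5/3 ÷ 16 tbsp/cup × 245 g/cup ≈ 42.5 g
vegetable oil: 4 oz × 5/3 × 28.35 g/oz = 189.0 g
butter: (2 cup + 13 tbsp = 2.8125 cup) × 5/3 × 227 g/cup ≈ 1064.1 g

honey: 2266.7 g; granulated sugar: 0.1 kg; milk: 42.5 g; vegetable oil: 189.0 g; butter: 1064.1 g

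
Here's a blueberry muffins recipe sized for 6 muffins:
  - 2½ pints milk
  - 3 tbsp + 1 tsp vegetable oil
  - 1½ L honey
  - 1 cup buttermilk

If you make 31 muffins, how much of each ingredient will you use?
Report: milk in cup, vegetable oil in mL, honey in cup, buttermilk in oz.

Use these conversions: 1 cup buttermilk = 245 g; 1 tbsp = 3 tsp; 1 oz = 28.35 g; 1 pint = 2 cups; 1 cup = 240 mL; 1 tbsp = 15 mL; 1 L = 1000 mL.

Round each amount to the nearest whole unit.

milk: 26 cup; vegetable oil: 258 mL; honey: 32 cup; buttermilk: 45 oz

Scaling factor: 31/6.
milk: 2.5 pint × 31/6 × 2 cup/pint ≈ 26 cup
vegetable oil: (3 tbsp + 1 tsp = 10/3 tbsp) × 31/6 × 15 mL/tbsp ≈ 258 mL
honey: 1.5 L × 31/6 × 1000 mL/L ÷ 240 mL/cup ≈ 32 cup
buttermilk: 1 cup × 31/6 × 245 g/cup ÷ 28.35 g/oz ≈ 45 oz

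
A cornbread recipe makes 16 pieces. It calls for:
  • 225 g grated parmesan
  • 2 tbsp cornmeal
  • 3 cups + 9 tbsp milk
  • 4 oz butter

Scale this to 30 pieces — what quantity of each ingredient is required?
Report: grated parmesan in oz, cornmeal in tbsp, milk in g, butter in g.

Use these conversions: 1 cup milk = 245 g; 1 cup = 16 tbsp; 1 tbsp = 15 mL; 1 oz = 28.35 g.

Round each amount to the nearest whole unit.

grated parmesan: 15 oz; cornmeal: 4 tbsp; milk: 1637 g; butter: 213 g

Scaling factor: 30/16 = 15/8 = 1.875.
grated parmesan: 225 g × 15/8 ÷ 28.35 g/oz ≈ 15 oz
cornmeal: 2 tbsp × 15/8 ≈ 4 tbsp
milk: (3 cup + 9 tbsp = 3.5625 cup) × 15/8 × 245 g/cup ≈ 1637 g
butter: 4 oz × 15/8 × 28.35 g/oz ≈ 213 g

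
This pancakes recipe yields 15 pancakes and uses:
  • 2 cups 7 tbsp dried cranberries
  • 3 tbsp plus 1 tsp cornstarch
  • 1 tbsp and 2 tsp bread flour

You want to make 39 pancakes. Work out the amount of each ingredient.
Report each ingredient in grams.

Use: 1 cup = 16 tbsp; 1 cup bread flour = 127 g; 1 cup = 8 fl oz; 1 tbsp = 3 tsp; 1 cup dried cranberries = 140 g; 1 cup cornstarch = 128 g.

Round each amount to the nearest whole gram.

dried cranberries: 887 g; cornstarch: 69 g; bread flour: 34 g

Scaling factor: 39/15 = 13/5 = 2.6.
dried cranberries: (2 cup + 7 tbsp = 2.4375 cup) × 13/5 × 140 g/cup ≈ 887 g
cornstarch: (3 tbsp + 1 tsp = 10/3 tbsp) × 13/5 ÷ 16 tbsp/cup × 128 g/cup ≈ 69 g
bread flour: (1 tbsp + 2 tsp = 5/3 tbsp) × 13/5 ÷ 16 tbsp/cup × 127 g/cup ≈ 34 g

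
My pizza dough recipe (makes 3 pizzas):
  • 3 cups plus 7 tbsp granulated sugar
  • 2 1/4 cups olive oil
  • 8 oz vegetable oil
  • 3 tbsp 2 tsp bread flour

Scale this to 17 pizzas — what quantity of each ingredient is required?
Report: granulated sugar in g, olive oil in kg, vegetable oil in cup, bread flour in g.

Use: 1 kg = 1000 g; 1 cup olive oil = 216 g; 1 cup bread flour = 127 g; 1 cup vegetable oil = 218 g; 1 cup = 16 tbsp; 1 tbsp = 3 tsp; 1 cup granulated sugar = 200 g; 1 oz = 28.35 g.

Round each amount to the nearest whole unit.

Scaling factor: 17/3.
granulated sugar: (3 cup + 7 tbsp = 3.4375 cup) × 17/3 × 200 g/cup ≈ 3896 g
olive oil: 2.25 cup × 17/3 × 216 g/cup ÷ 1000 g/kg ≈ 3 kg
vegetable oil: 8 oz × 17/3 × 28.35 g/oz ÷ 218 g/cup ≈ 6 cup
bread flour: (3 tbsp + 2 tsp = 11/3 tbsp) × 17/3 ÷ 16 tbsp/cup × 127 g/cup ≈ 165 g

granulated sugar: 3896 g; olive oil: 3 kg; vegetable oil: 6 cup; bread flour: 165 g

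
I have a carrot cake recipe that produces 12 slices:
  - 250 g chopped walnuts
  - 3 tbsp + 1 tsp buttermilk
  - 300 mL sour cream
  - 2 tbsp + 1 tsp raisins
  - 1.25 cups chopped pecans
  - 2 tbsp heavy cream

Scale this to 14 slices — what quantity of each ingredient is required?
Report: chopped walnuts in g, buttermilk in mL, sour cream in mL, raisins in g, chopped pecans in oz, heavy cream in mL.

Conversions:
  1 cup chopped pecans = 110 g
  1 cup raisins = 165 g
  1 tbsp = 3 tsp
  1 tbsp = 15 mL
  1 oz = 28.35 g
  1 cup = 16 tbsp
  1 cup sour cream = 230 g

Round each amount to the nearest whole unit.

Scaling factor: 14/12 = 7/6.
chopped walnuts: 250 g × 7/6 ≈ 292 g
buttermilk: (3 tbsp + 1 tsp = 10/3 tbsp) × 7/6 × 15 mL/tbsp ≈ 58 mL
sour cream: 300 mL × 7/6 = 350 mL
raisins: (2 tbsp + 1 tsp = 7/3 tbsp) × 7/6 ÷ 16 tbsp/cup × 165 g/cup ≈ 28 g
chopped pecans: 1.25 cup × 7/6 × 110 g/cup ÷ 28.35 g/oz ≈ 6 oz
heavy cream: 2 tbsp × 7/6 × 15 mL/tbsp = 35 mL

chopped walnuts: 292 g; buttermilk: 58 mL; sour cream: 350 mL; raisins: 28 g; chopped pecans: 6 oz; heavy cream: 35 mL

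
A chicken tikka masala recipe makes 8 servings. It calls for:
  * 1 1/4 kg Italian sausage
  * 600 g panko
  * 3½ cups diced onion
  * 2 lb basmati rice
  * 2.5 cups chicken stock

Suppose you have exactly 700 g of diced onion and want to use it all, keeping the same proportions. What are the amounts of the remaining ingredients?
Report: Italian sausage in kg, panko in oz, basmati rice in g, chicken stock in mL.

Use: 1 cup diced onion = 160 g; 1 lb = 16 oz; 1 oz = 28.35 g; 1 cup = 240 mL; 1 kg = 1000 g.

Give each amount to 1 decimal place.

Italian sausage: 1.6 kg; panko: 26.5 oz; basmati rice: 1134.0 g; chicken stock: 750.0 mL

The original recipe has 560 g of diced onion, so the scaling factor is 700 ÷ 560 = 5/4 = 1.25.
Italian sausage: 1.25 kg × 5/4 ≈ 1.6 kg
panko: 600 g × 5/4 ÷ 28.35 g/oz ≈ 26.5 oz
basmati rice: 2 lb × 5/4 × 16 oz/lb × 28.35 g/oz = 1134.0 g
chicken stock: 2.5 cup × 5/4 × 240 mL/cup = 750.0 mL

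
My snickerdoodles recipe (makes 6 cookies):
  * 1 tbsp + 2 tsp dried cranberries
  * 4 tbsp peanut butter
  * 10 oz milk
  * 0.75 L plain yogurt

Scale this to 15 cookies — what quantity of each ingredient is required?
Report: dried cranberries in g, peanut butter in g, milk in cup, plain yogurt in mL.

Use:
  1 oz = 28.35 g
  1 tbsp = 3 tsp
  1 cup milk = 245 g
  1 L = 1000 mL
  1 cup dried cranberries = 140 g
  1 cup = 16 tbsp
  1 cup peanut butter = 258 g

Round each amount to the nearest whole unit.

Scaling factor: 15/6 = 5/2 = 2.5.
dried cranberries: (1 tbsp + 2 tsp = 5/3 tbsp) × 5/2 ÷ 16 tbsp/cup × 140 g/cup ≈ 36 g
peanut butter: 4 tbsp × 5/2 ÷ 16 tbsp/cup × 258 g/cup ≈ 161 g
milk: 10 oz × 5/2 × 28.35 g/oz ÷ 245 g/cup ≈ 3 cup
plain yogurt: 0.75 L × 5/2 × 1000 mL/L = 1875 mL

dried cranberries: 36 g; peanut butter: 161 g; milk: 3 cup; plain yogurt: 1875 mL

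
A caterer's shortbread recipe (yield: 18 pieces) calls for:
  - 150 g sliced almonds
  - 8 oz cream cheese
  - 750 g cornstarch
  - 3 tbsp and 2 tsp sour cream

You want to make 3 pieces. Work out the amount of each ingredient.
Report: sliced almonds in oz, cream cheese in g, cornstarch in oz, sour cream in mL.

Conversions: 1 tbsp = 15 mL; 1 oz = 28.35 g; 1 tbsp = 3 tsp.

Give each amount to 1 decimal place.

sliced almonds: 0.9 oz; cream cheese: 37.8 g; cornstarch: 4.4 oz; sour cream: 9.2 mL

Scaling factor: 3/18 = 1/6.
sliced almonds: 150 g × 1/6 ÷ 28.35 g/oz ≈ 0.9 oz
cream cheese: 8 oz × 1/6 × 28.35 g/oz = 37.8 g
cornstarch: 750 g × 1/6 ÷ 28.35 g/oz ≈ 4.4 oz
sour cream: (3 tbsp + 2 tsp = 11/3 tbsp) × 1/6 × 15 mL/tbsp ≈ 9.2 mL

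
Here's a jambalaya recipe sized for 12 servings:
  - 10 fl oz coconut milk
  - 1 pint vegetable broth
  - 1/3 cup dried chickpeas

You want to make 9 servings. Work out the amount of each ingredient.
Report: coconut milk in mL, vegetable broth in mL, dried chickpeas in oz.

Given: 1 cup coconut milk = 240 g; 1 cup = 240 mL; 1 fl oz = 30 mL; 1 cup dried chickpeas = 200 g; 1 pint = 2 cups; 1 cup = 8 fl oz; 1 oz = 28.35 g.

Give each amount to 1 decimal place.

Scaling factor: 9/12 = 3/4 = 0.75.
coconut milk: 10 fl oz × 3/4 × 30 mL/fl oz = 225.0 mL
vegetable broth: 1 pint × 3/4 × 2 cup/pint × 240 mL/cup = 360.0 mL
dried chickpeas: 1/3 cup × 3/4 × 200 g/cup ÷ 28.35 g/oz ≈ 1.8 oz

coconut milk: 225.0 mL; vegetable broth: 360.0 mL; dried chickpeas: 1.8 oz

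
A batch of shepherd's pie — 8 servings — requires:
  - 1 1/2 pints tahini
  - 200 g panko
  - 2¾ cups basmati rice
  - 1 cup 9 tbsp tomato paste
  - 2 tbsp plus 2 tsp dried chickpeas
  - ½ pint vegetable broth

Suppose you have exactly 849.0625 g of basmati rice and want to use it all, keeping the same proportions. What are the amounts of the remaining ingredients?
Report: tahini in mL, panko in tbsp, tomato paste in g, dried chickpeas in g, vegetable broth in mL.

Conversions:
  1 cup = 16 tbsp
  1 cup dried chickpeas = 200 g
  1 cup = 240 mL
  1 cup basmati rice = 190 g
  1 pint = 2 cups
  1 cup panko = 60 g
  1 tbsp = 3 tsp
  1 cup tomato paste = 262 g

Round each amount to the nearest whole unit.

The original recipe has 522.5 g of basmati rice, so the scaling factor is 849.0625 ÷ 522.5 = 13/8 = 1.625.
tahini: 1.5 pint × 13/8 × 2 cup/pint × 240 mL/cup = 1170 mL
panko: 200 g × 13/8 ÷ 60 g/cup × 16 tbsp/cup ≈ 87 tbsp
tomato paste: (1 cup + 9 tbsp = 1.5625 cup) × 13/8 × 262 g/cup ≈ 665 g
dried chickpeas: (2 tbsp + 2 tsp = 8/3 tbsp) × 13/8 ÷ 16 tbsp/cup × 200 g/cup ≈ 54 g
vegetable broth: 0.5 pint × 13/8 × 2 cup/pint × 240 mL/cup = 390 mL

tahini: 1170 mL; panko: 87 tbsp; tomato paste: 665 g; dried chickpeas: 54 g; vegetable broth: 390 mL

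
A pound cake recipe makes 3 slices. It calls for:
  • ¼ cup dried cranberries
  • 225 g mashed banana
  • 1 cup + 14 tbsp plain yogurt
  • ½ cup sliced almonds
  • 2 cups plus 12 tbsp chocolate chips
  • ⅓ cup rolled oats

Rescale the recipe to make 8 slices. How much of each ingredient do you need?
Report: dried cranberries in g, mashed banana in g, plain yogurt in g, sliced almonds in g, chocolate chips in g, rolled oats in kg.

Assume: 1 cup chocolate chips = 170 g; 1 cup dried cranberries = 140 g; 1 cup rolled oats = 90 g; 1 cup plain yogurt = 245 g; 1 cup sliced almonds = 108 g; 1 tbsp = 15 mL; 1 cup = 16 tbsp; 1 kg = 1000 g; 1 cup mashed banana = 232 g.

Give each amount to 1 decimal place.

Scaling factor: 8/3.
dried cranberries: 0.25 cup × 8/3 × 140 g/cup ≈ 93.3 g
mashed banana: 225 g × 8/3 = 600.0 g
plain yogurt: (1 cup + 14 tbsp = 1.875 cup) × 8/3 × 245 g/cup = 1225.0 g
sliced almonds: 0.5 cup × 8/3 × 108 g/cup = 144.0 g
chocolate chips: (2 cup + 12 tbsp = 2.75 cup) × 8/3 × 170 g/cup ≈ 1246.7 g
rolled oats: 1/3 cup × 8/3 × 90 g/cup ÷ 1000 g/kg ≈ 0.1 kg

dried cranberries: 93.3 g; mashed banana: 600.0 g; plain yogurt: 1225.0 g; sliced almonds: 144.0 g; chocolate chips: 1246.7 g; rolled oats: 0.1 kg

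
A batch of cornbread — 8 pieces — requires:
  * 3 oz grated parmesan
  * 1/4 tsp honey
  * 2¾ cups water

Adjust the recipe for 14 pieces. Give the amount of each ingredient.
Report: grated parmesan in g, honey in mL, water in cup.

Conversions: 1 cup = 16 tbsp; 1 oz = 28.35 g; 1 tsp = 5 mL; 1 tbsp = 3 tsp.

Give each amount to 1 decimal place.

Scaling factor: 14/8 = 7/4 = 1.75.
grated parmesan: 3 oz × 7/4 × 28.35 g/oz ≈ 148.8 g
honey: 0.25 tsp × 7/4 × 5 mL/tsp ≈ 2.2 mL
water: 2.75 cup × 7/4 ≈ 4.8 cup

grated parmesan: 148.8 g; honey: 2.2 mL; water: 4.8 cup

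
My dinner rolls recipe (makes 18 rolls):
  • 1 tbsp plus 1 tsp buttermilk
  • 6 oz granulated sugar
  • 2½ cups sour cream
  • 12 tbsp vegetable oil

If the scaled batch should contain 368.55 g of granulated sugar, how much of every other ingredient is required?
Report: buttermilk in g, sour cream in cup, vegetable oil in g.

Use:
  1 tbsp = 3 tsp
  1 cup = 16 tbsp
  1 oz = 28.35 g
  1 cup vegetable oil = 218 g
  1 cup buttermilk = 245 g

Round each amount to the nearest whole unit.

buttermilk: 44 g; sour cream: 5 cup; vegetable oil: 354 g

The original recipe has 170.1 g of granulated sugar, so the scaling factor is 368.55 ÷ 170.1 = 13/6.
buttermilk: (1 tbsp + 1 tsp = 4/3 tbsp) × 13/6 ÷ 16 tbsp/cup × 245 g/cup ≈ 44 g
sour cream: 2.5 cup × 13/6 ≈ 5 cup
vegetable oil: 12 tbsp × 13/6 ÷ 16 tbsp/cup × 218 g/cup ≈ 354 g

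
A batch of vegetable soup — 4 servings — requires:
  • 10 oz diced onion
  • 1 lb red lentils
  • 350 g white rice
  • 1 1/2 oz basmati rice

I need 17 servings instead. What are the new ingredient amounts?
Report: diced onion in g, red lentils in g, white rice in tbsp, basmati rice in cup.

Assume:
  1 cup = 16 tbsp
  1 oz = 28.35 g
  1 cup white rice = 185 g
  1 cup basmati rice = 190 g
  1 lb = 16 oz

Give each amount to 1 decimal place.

diced onion: 1204.9 g; red lentils: 1927.8 g; white rice: 128.6 tbsp; basmati rice: 1.0 cup

Scaling factor: 17/4 = 4.25.
diced onion: 10 oz × 17/4 × 28.35 g/oz ≈ 1204.9 g
red lentils: 1 lb × 17/4 × 16 oz/lb × 28.35 g/oz = 1927.8 g
white rice: 350 g × 17/4 ÷ 185 g/cup × 16 tbsp/cup ≈ 128.6 tbsp
basmati rice: 1.5 oz × 17/4 × 28.35 g/oz ÷ 190 g/cup ≈ 1.0 cup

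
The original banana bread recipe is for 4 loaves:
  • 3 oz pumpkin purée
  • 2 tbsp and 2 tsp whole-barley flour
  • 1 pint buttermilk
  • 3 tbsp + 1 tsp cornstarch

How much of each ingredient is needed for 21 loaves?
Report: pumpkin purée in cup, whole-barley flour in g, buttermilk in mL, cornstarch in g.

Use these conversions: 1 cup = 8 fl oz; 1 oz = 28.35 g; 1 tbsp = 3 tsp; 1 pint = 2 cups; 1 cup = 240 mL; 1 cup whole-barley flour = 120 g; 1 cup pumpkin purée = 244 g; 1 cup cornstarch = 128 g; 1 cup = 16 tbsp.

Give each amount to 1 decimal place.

pumpkin purée: 1.8 cup; whole-barley flour: 105.0 g; buttermilk: 2520.0 mL; cornstarch: 140.0 g

Scaling factor: 21/4 = 5.25.
pumpkin purée: 3 oz × 21/4 × 28.35 g/oz ÷ 244 g/cup ≈ 1.8 cup
whole-barley flour: (2 tbsp + 2 tsp = 8/3 tbsp) × 21/4 ÷ 16 tbsp/cup × 120 g/cup = 105.0 g
buttermilk: 1 pint × 21/4 × 2 cup/pint × 240 mL/cup = 2520.0 mL
cornstarch: (3 tbsp + 1 tsp = 10/3 tbsp) × 21/4 ÷ 16 tbsp/cup × 128 g/cup = 140.0 g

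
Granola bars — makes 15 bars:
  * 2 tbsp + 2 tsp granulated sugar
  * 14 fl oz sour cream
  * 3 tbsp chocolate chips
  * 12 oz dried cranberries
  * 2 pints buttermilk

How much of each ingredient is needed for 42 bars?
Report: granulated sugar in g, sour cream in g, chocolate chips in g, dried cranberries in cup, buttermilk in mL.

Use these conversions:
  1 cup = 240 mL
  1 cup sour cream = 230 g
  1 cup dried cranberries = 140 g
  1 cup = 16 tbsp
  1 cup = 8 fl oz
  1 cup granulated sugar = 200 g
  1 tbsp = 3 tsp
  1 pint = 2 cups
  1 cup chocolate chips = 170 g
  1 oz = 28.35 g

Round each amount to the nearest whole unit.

granulated sugar: 93 g; sour cream: 1127 g; chocolate chips: 89 g; dried cranberries: 7 cup; buttermilk: 2688 mL

Scaling factor: 42/15 = 14/5 = 2.8.
granulated sugar: (2 tbsp + 2 tsp = 8/3 tbsp) × 14/5 ÷ 16 tbsp/cup × 200 g/cup ≈ 93 g
sour cream: 14 fl oz × 14/5 ÷ 8 fl oz/cup × 230 g/cup = 1127 g
chocolate chips: 3 tbsp × 14/5 ÷ 16 tbsp/cup × 170 g/cup ≈ 89 g
dried cranberries: 12 oz × 14/5 × 28.35 g/oz ÷ 140 g/cup ≈ 7 cup
buttermilk: 2 pint × 14/5 × 2 cup/pint × 240 mL/cup = 2688 mL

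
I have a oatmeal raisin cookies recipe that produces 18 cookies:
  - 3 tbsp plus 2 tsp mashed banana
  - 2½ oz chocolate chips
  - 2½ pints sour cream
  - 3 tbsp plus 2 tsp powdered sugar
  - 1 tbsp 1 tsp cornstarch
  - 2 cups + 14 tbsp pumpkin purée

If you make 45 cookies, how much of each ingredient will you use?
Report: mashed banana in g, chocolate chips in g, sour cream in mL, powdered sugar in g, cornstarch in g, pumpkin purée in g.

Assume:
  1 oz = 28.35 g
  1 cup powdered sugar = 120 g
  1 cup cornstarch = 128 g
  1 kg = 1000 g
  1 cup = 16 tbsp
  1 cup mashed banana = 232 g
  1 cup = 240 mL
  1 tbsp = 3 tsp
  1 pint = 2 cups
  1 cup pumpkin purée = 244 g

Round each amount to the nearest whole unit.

mashed banana: 133 g; chocolate chips: 177 g; sour cream: 3000 mL; powdered sugar: 69 g; cornstarch: 27 g; pumpkin purée: 1754 g

Scaling factor: 45/18 = 5/2 = 2.5.
mashed banana: (3 tbsp + 2 tsp = 11/3 tbsp) × 5/2 ÷ 16 tbsp/cup × 232 g/cup ≈ 133 g
chocolate chips: 2.5 oz × 5/2 × 28.35 g/oz ≈ 177 g
sour cream: 2.5 pint × 5/2 × 2 cup/pint × 240 mL/cup = 3000 mL
powdered sugar: (3 tbsp + 2 tsp = 11/3 tbsp) × 5/2 ÷ 16 tbsp/cup × 120 g/cup ≈ 69 g
cornstarch: (1 tbsp + 1 tsp = 4/3 tbsp) × 5/2 ÷ 16 tbsp/cup × 128 g/cup ≈ 27 g
pumpkin purée: (2 cup + 14 tbsp = 2.875 cup) × 5/2 × 244 g/cup ≈ 1754 g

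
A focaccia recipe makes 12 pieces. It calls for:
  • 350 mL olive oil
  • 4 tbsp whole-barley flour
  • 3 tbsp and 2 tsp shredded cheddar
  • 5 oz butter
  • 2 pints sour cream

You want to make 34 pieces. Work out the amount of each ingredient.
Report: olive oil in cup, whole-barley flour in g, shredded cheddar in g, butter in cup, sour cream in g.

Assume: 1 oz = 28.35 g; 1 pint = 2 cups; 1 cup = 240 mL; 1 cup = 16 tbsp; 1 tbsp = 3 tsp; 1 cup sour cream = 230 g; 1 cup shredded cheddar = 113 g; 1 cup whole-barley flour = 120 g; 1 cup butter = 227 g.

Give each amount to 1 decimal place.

Scaling factor: 34/12 = 17/6.
olive oil: 350 mL × 17/6 ÷ 240 mL/cup ≈ 4.1 cup
whole-barley flour: 4 tbsp × 17/6 ÷ 16 tbsp/cup × 120 g/cup = 85.0 g
shredded cheddar: (3 tbsp + 2 tsp = 11/3 tbsp) × 17/6 ÷ 16 tbsp/cup × 113 g/cup ≈ 73.4 g
butter: 5 oz × 17/6 × 28.35 g/oz ÷ 227 g/cup ≈ 1.8 cup
sour cream: 2 pint × 17/6 × 2 cup/pint × 230 g/cup ≈ 2606.7 g

olive oil: 4.1 cup; whole-barley flour: 85.0 g; shredded cheddar: 73.4 g; butter: 1.8 cup; sour cream: 2606.7 g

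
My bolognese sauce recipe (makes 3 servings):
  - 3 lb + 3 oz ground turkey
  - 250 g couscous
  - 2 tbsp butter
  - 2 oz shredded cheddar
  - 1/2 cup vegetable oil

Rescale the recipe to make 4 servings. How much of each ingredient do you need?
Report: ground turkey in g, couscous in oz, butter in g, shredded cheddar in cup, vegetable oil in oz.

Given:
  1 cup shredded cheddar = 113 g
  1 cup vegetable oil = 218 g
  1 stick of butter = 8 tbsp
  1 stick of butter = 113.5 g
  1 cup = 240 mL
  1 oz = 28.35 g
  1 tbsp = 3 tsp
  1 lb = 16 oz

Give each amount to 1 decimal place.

ground turkey: 1927.8 g; couscous: 11.8 oz; butter: 37.8 g; shredded cheddar: 0.7 cup; vegetable oil: 5.1 oz

Scaling factor: 4/3.
ground turkey: (3 lb + 3 oz = 3.1875 lb) × 4/3 × 16 oz/lb × 28.35 g/oz = 1927.8 g
couscous: 250 g × 4/3 ÷ 28.35 g/oz ≈ 11.8 oz
butter: 2 tbsp × 4/3 ÷ 8 tbsp/stick × 113.5 g/stick ≈ 37.8 g
shredded cheddar: 2 oz × 4/3 × 28.35 g/oz ÷ 113 g/cup ≈ 0.7 cup
vegetable oil: 0.5 cup × 4/3 × 218 g/cup ÷ 28.35 g/oz ≈ 5.1 oz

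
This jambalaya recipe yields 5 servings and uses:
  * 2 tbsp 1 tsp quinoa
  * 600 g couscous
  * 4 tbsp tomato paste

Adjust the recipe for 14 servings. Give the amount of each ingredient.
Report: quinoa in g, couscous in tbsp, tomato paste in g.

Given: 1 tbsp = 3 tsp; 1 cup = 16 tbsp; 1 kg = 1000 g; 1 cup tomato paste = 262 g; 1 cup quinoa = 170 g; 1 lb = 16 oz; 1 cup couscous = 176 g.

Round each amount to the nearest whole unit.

quinoa: 69 g; couscous: 153 tbsp; tomato paste: 183 g

Scaling factor: 14/5 = 2.8.
quinoa: (2 tbsp + 1 tsp = 7/3 tbsp) × 14/5 ÷ 16 tbsp/cup × 170 g/cup ≈ 69 g
couscous: 600 g × 14/5 ÷ 176 g/cup × 16 tbsp/cup ≈ 153 tbsp
tomato paste: 4 tbsp × 14/5 ÷ 16 tbsp/cup × 262 g/cup ≈ 183 g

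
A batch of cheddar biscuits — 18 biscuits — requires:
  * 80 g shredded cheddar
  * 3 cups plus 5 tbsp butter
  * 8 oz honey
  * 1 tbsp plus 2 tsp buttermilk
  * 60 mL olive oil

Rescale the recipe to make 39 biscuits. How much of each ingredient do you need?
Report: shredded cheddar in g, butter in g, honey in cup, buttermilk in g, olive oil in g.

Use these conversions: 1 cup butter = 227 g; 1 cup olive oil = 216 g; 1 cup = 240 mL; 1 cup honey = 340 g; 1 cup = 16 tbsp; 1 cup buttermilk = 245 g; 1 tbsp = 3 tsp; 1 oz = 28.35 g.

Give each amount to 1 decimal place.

Scaling factor: 39/18 = 13/6.
shredded cheddar: 80 g × 13/6 ≈ 173.3 g
butter: (3 cup + 5 tbsp = 3.3125 cup) × 13/6 × 227 g/cup ≈ 1629.2 g
honey: 8 oz × 13/6 × 28.35 g/oz ÷ 340 g/cup ≈ 1.4 cup
buttermilk: (1 tbsp + 2 tsp = 5/3 tbsp) × 13/6 ÷ 16 tbsp/cup × 245 g/cup ≈ 55.3 g
olive oil: 60 mL × 13/6 ÷ 240 mL/cup × 216 g/cup = 117.0 g

shredded cheddar: 173.3 g; butter: 1629.2 g; honey: 1.4 cup; buttermilk: 55.3 g; olive oil: 117.0 g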